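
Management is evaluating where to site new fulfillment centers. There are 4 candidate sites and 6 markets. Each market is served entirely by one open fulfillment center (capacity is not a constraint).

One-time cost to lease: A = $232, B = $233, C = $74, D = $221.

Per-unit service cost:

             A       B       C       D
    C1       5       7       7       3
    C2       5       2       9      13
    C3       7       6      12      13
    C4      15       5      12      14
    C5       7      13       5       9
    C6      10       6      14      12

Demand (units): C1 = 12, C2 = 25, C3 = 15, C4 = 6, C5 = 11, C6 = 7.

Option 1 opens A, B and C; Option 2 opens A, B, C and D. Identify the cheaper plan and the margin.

Option 1: {A, B, C}: C1→A 5·12=60, C2→B 2·25=50, C3→B 6·15=90, C4→B 5·6=30, C5→C 5·11=55, C6→B 6·7=42. Service 327; fixed 539; total 866.
Option 2: {A, B, C, D}: C1→D 3·12=36, C2→B 2·25=50, C3→B 6·15=90, C4→B 5·6=30, C5→C 5·11=55, C6→B 6·7=42. Service 303; fixed 760; total 1063.
Difference: |866 − 1063| = 197.

Option 1 is cheaper by 197.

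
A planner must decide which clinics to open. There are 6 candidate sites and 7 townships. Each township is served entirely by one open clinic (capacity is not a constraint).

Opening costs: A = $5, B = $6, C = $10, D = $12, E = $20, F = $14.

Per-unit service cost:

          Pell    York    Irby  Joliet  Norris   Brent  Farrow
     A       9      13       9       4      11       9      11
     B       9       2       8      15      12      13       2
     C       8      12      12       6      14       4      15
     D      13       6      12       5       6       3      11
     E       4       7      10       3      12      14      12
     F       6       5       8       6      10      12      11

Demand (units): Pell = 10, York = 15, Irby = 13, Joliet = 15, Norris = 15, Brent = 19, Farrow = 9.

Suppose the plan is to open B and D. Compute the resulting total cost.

Each township is assigned to its cheapest site among the open ones.
{B, D}: Pell→B 9·10=90, York→B 2·15=30, Irby→B 8·13=104, Joliet→D 5·15=75, Norris→D 6·15=90, Brent→D 3·19=57, Farrow→B 2·9=18. Service 464; fixed 18; total 482.

Total cost: 482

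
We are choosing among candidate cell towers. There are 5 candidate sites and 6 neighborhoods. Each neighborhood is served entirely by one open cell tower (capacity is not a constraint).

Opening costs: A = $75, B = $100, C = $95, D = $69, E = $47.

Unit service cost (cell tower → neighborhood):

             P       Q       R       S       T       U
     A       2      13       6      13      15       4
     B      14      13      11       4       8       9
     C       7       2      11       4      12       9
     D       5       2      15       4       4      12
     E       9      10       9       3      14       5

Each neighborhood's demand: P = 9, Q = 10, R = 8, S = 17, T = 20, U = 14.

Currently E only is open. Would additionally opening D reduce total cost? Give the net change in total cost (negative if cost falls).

Current service cost with {E}: 654.
Adding D: each neighborhood re-picks its cheapest; new service cost 338, saving 316.
Extra fixed cost: 69. Net change = 69 − 316 = -247.
(Totals: 701 → 454.)

Yes — net change −247 (cost falls by 247).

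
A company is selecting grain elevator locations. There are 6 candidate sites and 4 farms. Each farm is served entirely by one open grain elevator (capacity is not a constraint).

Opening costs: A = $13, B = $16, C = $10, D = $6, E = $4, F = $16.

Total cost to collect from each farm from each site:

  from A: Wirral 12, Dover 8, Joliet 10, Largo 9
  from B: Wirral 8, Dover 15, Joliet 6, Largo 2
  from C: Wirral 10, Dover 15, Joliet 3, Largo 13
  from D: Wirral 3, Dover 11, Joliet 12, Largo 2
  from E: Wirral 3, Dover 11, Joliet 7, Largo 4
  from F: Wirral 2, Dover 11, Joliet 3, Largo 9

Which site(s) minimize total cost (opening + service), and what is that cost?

For any fixed open set, each farm goes to its cheapest open site; total = fixed + service.
{E}: Wirral→E 3, Dover→E 11, Joliet→E 7, Largo→E 4. Service 25; fixed 4; total 29.
{D, E}: service 23 + fixed 10 = 33
{D}: Wirral→D 3, Dover→D 11, Joliet→D 12, Largo→D 2. Service 28; fixed 6; total 34.
{A, B, C, D, E, F}: service 15 + fixed 65 = 80
No other subset beats 29.

Open E only; minimum total cost 29.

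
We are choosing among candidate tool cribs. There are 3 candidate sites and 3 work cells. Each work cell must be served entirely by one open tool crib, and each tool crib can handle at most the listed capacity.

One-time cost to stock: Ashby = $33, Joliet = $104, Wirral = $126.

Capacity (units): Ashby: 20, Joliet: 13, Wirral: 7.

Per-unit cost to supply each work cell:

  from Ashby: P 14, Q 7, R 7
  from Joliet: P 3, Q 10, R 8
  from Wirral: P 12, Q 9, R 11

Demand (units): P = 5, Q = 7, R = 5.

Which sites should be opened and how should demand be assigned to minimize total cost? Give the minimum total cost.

Open {Ashby}: P→Ashby 14·5=70, Q→Ashby 7·7=49, R→Ashby 7·5=35.
Loads: Ashby carries 17/20. Service 154; fixed 33; total 187.
Next best feasible plan costs 236.

Minimum total cost: 187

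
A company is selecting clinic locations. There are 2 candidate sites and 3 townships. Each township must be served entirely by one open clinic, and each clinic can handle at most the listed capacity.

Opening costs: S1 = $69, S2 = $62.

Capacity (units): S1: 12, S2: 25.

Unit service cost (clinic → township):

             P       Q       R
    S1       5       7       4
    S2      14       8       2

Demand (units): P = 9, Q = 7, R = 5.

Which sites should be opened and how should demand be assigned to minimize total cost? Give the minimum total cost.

Minimum total cost: 242

Open {S1, S2}: P→S1 5·9=45, Q→S2 8·7=56, R→S2 2·5=10.
Loads: S1 carries 9/12, S2 carries 12/25. Service 111; fixed 131; total 242.
Next best feasible plan costs 254.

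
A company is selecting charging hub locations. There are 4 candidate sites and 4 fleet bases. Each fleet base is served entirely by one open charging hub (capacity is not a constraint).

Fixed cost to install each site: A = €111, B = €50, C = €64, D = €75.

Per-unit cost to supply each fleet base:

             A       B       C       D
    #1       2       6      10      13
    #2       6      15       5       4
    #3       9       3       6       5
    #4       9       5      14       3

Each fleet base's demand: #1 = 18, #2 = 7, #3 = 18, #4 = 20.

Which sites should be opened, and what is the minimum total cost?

Open B and D; minimum total cost 375.

For any fixed open set, each fleet base goes to its cheapest open site; total = fixed + service.
{B, D}: #1→B 6·18=108, #2→D 4·7=28, #3→B 3·18=54, #4→D 3·20=60. Service 250; fixed 125; total 375.
{A, B}: service 232 + fixed 161 = 393
{A, D}: #1→A 2·18=36, #2→D 4·7=28, #3→D 5·18=90, #4→D 3·20=60. Service 214; fixed 186; total 400.
{A, B, C, D}: service 178 + fixed 300 = 478
No other subset beats 375.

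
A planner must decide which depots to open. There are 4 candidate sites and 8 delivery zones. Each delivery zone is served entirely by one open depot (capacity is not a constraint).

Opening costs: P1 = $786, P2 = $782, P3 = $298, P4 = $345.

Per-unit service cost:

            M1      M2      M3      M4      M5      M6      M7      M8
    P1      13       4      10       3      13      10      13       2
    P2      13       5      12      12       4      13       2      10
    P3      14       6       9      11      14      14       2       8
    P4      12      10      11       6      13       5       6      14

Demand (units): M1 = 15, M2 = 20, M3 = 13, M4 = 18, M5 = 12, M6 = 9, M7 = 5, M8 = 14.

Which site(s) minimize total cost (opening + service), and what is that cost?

For any fixed open set, each delivery zone goes to its cheapest open site; total = fixed + service.
{P3}: M1→P3 14·15=210, M2→P3 6·20=120, M3→P3 9·13=117, M4→P3 11·18=198, M5→P3 14·12=168, M6→P3 14·9=126, M7→P3 2·5=10, M8→P3 8·14=112. Service 1061; fixed 298; total 1359.
{P4}: service 1058 + fixed 345 = 1403
{P3, P4}: M1→P4 12·15=180, M2→P3 6·20=120, M3→P3 9·13=117, M4→P4 6·18=108, M5→P4 13·12=156, M6→P4 5·9=45, M7→P3 2·5=10, M8→P3 8·14=112. Service 848; fixed 643; total 1491.
{P1, P2, P3, P4}: service 562 + fixed 2211 = 2773
(All 15 nonempty subsets were checked; P3 only is lowest.)

Open P3 only; minimum total cost 1359.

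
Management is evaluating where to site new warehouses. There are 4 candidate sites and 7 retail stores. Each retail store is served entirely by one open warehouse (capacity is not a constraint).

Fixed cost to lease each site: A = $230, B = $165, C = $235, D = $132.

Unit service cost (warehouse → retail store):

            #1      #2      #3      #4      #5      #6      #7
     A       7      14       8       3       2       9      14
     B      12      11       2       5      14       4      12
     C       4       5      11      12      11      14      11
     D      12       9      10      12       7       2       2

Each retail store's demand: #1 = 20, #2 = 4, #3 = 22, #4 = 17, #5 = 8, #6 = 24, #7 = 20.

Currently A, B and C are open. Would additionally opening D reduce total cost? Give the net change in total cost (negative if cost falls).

Yes — net change −96 (cost falls by 96).

Current service cost with {A, B, C}: 527.
Adding D: each retail store re-picks its cheapest; new service cost 299, saving 228.
Extra fixed cost: 132. Net change = 132 − 228 = -96.
(Totals: 1157 → 1061.)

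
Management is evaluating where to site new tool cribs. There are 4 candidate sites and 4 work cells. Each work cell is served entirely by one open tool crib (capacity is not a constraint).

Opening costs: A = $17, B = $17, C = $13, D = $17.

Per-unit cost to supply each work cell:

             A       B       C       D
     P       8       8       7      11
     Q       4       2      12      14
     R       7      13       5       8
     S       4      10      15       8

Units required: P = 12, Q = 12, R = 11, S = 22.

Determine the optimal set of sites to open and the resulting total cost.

For any fixed open set, each work cell goes to its cheapest open site; total = fixed + service.
{A, B, C}: P→C 7·12=84, Q→B 2·12=24, R→C 5·11=55, S→A 4·22=88. Service 251; fixed 47; total 298.
{A, C}: service 275 + fixed 30 = 305
{A, B, C, D}: service 251 + fixed 64 = 315
{C}: P→C 7·12=84, Q→C 12·12=144, R→C 5·11=55, S→C 15·22=330. Service 613; fixed 13; total 626.
(All 15 nonempty subsets were checked; A, B and C is lowest.)

Open A, B and C; minimum total cost 298.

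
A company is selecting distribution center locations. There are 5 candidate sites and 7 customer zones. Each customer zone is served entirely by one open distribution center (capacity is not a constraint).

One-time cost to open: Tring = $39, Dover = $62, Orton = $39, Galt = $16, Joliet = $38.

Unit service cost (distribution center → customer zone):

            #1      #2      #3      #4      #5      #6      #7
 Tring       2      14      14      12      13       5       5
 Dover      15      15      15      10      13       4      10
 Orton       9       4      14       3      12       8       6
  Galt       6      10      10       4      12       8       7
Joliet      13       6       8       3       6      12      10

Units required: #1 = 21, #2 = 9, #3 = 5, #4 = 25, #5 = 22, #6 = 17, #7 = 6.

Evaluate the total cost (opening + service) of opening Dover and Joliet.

Each customer zone is assigned to its cheapest site among the open ones.
{Dover, Joliet}: #1→Joliet 13·21=273, #2→Joliet 6·9=54, #3→Joliet 8·5=40, #4→Joliet 3·25=75, #5→Joliet 6·22=132, #6→Dover 4·17=68, #7→Dover 10·6=60. Service 702; fixed 100; total 802.

Total cost: 802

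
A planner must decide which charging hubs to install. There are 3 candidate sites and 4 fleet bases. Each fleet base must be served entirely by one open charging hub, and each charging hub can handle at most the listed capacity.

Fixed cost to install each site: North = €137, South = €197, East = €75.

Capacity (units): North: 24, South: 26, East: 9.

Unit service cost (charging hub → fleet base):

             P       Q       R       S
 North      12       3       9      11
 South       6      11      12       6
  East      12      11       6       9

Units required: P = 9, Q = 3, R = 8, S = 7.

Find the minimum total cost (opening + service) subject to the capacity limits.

Minimum total cost: 449

Open {South, East}: P→South 6·9=54, Q→South 11·3=33, R→East 6·8=48, S→South 6·7=42.
Loads: South carries 19/26, East carries 8/9. Service 177; fixed 272; total 449.
Next best feasible plan costs 454.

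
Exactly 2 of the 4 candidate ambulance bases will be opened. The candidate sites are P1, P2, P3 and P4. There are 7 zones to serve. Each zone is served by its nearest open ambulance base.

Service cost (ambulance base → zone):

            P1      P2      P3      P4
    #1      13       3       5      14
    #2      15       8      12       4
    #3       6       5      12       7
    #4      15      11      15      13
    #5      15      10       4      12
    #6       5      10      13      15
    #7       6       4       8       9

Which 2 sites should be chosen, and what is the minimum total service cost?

With exactly 2 open, each zone uses its cheapest among the chosen.
{P2, P3}: #1→P2 3, #2→P2 8, #3→P2 5, #4→P2 11, #5→P3 4, #6→P2 10, #7→P2 4. Service cost 45.
{P1, P2}: service cost 46
{P2, P4}: service cost 47
Among all 6 size-2 choices, {P2, P3} is lowest.

Choose P2 and P3; total service cost 45.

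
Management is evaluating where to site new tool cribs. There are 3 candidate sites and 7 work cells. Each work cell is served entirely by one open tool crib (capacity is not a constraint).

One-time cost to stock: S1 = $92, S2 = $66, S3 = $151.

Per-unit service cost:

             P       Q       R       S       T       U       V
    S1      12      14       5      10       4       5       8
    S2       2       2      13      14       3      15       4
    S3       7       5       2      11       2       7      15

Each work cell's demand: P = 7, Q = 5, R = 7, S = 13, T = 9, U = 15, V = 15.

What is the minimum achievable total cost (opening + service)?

For any fixed open set, each work cell goes to its cheapest open site; total = fixed + service.
{S1, S2}: P→S2 2·7=14, Q→S2 2·5=10, R→S1 5·7=35, S→S1 10·13=130, T→S2 3·9=27, U→S1 5·15=75, V→S2 4·15=60. Service 351; fixed 158; total 509.
{S2, S3}: service 364 + fixed 217 = 581
{S1, S2, S3}: P→S2 2·7=14, Q→S2 2·5=10, R→S3 2·7=14, S→S1 10·13=130, T→S3 2·9=18, U→S1 5·15=75, V→S2 4·15=60. Service 321; fixed 309; total 630.
{S2}: P→S2 2·7=14, Q→S2 2·5=10, R→S2 13·7=91, S→S2 14·13=182, T→S2 3·9=27, U→S2 15·15=225, V→S2 4·15=60. Service 609; fixed 66; total 675.
No other subset beats 509.

Minimum total cost: 509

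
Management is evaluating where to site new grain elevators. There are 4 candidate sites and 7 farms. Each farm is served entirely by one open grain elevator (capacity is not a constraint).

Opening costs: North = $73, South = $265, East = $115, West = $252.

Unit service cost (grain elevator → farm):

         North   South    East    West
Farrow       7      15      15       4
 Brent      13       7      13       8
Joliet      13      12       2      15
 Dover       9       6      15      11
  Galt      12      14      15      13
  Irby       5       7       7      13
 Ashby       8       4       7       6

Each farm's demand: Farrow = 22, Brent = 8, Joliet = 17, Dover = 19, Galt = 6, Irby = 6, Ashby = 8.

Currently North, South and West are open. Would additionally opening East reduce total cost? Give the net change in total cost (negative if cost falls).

Current service cost with {North, South, West}: 596.
Adding East: each farm re-picks its cheapest; new service cost 426, saving 170.
Extra fixed cost: 115. Net change = 115 − 170 = -55.
(Totals: 1186 → 1131.)

Yes — net change −55 (cost falls by 55).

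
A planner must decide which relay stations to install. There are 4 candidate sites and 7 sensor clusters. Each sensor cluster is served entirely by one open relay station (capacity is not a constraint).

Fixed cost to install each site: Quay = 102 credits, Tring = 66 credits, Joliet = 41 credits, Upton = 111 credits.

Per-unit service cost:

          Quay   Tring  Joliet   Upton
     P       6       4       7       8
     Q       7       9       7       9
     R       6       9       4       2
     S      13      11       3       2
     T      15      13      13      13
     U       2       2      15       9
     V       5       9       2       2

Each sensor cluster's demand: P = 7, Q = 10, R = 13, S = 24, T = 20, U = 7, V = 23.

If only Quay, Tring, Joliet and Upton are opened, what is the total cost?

Each sensor cluster is assigned to its cheapest site among the open ones.
{Quay, Tring, Joliet, Upton}: P→Tring 4·7=28, Q→Quay 7·10=70, R→Upton 2·13=26, S→Upton 2·24=48, T→Tring 13·20=260, U→Quay 2·7=14, V→Joliet 2·23=46. Service 492; fixed 320; total 812.

Total cost: 812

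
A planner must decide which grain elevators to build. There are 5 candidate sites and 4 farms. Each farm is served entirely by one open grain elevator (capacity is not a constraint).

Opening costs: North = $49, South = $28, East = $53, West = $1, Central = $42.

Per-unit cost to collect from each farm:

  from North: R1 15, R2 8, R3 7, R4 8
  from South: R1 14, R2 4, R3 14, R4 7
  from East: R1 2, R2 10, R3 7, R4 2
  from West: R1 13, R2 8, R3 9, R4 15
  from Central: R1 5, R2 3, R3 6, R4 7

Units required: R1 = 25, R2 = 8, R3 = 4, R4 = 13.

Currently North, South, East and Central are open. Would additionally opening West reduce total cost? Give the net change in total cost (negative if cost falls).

Current service cost with {North, South, East, Central}: 124.
Adding West: each farm re-picks its cheapest; new service cost 124, saving 0.
Extra fixed cost: 1. Net change = 1 − 0 = 1.
(Totals: 296 → 297.)

No — net change +1 (cost rises by 1).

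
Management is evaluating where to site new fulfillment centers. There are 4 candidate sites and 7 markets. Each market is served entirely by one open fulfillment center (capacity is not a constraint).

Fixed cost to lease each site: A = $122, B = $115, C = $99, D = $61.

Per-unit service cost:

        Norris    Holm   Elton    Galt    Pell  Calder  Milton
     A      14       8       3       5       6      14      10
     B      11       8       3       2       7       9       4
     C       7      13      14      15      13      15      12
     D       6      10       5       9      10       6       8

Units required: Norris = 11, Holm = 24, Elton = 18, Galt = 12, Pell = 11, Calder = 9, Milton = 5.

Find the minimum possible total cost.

Minimum total cost: 663

For any fixed open set, each market goes to its cheapest open site; total = fixed + service.
{B, D}: Norris→D 6·11=66, Holm→B 8·24=192, Elton→B 3·18=54, Galt→B 2·12=24, Pell→B 7·11=77, Calder→D 6·9=54, Milton→B 4·5=20. Service 487; fixed 176; total 663.
{B}: service 569 + fixed 115 = 684
{A, D}: Norris→D 6·11=66, Holm→A 8·24=192, Elton→A 3·18=54, Galt→A 5·12=60, Pell→A 6·11=66, Calder→D 6·9=54, Milton→D 8·5=40. Service 532; fixed 183; total 715.
{A, B, C, D}: service 476 + fixed 397 = 873
(All 15 nonempty subsets were checked; B and D is lowest.)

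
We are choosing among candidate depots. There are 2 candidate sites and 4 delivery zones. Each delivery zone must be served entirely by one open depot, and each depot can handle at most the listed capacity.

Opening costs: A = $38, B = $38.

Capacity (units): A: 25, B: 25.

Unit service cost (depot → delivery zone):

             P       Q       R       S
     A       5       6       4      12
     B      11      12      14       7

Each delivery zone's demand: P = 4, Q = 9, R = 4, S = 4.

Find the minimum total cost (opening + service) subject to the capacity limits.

Minimum total cost: 176

Open {A}: P→A 5·4=20, Q→A 6·9=54, R→A 4·4=16, S→A 12·4=48.
Loads: A carries 21/25. Service 138; fixed 38; total 176.
Next best feasible plan costs 194.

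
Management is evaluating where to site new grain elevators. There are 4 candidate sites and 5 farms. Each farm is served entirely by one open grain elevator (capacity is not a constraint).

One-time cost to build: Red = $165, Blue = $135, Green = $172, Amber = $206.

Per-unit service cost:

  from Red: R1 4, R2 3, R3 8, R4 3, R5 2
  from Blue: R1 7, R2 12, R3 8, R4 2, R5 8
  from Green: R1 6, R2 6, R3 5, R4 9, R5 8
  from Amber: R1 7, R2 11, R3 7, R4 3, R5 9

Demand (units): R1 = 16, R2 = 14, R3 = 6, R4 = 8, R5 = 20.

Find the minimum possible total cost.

Minimum total cost: 383

For any fixed open set, each farm goes to its cheapest open site; total = fixed + service.
{Red}: R1→Red 4·16=64, R2→Red 3·14=42, R3→Red 8·6=48, R4→Red 3·8=24, R5→Red 2·20=40. Service 218; fixed 165; total 383.
{Red, Blue}: service 210 + fixed 300 = 510
{Red, Green}: service 200 + fixed 337 = 537
{Red, Blue, Green, Amber}: service 192 + fixed 678 = 870
No other subset beats 383.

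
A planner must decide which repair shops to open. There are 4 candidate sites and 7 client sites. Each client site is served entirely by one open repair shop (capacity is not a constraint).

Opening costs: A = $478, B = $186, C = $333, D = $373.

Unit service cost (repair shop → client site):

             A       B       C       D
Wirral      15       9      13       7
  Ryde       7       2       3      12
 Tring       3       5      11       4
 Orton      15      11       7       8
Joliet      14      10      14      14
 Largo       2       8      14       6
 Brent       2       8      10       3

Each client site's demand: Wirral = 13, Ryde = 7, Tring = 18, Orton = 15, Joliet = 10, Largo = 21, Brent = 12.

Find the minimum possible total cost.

For any fixed open set, each client site goes to its cheapest open site; total = fixed + service.
{B}: Wirral→B 9·13=117, Ryde→B 2·7=14, Tring→B 5·18=90, Orton→B 11·15=165, Joliet→B 10·10=100, Largo→B 8·21=168, Brent→B 8·12=96. Service 750; fixed 186; total 936.
{D}: service 669 + fixed 373 = 1042
{B, D}: service 559 + fixed 559 = 1118
{A, B, C, D}: service 430 + fixed 1370 = 1800
No other subset beats 936.

Minimum total cost: 936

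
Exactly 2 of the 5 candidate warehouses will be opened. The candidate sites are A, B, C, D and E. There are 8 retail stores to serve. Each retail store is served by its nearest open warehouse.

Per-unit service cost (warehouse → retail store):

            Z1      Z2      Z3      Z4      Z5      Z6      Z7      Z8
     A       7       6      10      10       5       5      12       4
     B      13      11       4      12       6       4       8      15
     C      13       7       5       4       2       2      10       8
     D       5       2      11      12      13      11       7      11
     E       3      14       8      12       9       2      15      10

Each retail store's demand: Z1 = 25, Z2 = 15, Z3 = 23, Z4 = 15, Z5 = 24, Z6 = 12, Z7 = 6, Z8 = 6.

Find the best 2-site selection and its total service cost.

Choose C and D; total service cost 492.

With exactly 2 open, each retail store uses its cheapest among the chosen.
{C, D}: Z1→D 5·25=125, Z2→D 2·15=30, Z3→C 5·23=115, Z4→C 4·15=60, Z5→C 2·24=48, Z6→C 2·12=24, Z7→D 7·6=42, Z8→C 8·6=48. Service cost 492.
{C, E}: service cost 535
{A, C}: service cost 596
Among all 10 size-2 choices, {C, D} is lowest.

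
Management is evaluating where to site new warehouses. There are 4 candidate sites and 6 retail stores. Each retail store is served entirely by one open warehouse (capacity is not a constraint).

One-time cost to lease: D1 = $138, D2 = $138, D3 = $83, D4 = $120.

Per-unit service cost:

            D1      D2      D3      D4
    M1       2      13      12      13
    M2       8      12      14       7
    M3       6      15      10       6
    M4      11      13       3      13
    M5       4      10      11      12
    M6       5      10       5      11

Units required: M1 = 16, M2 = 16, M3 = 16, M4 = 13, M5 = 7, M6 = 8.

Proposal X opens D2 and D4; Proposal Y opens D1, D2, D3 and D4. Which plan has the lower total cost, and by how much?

Proposal Y is cheaper by 167.

Proposal X: {D2, D4}: M1→D2 13·16=208, M2→D4 7·16=112, M3→D4 6·16=96, M4→D2 13·13=169, M5→D2 10·7=70, M6→D2 10·8=80. Service 735; fixed 258; total 993.
Proposal Y: {D1, D2, D3, D4}: M1→D1 2·16=32, M2→D4 7·16=112, M3→D1 6·16=96, M4→D3 3·13=39, M5→D1 4·7=28, M6→D1 5·8=40. Service 347; fixed 479; total 826.
Difference: |993 − 826| = 167.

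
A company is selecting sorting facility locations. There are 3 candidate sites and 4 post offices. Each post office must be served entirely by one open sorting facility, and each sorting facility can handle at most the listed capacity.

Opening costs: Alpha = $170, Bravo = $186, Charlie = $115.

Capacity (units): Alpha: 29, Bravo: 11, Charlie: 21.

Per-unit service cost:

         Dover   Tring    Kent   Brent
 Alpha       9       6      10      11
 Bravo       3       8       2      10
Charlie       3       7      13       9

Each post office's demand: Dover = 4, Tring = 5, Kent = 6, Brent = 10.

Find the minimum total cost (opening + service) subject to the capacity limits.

Open {Alpha}: Dover→Alpha 9·4=36, Tring→Alpha 6·5=30, Kent→Alpha 10·6=60, Brent→Alpha 11·10=110.
Loads: Alpha carries 25/29. Service 236; fixed 170; total 406.
Next best feasible plan costs 450.

Minimum total cost: 406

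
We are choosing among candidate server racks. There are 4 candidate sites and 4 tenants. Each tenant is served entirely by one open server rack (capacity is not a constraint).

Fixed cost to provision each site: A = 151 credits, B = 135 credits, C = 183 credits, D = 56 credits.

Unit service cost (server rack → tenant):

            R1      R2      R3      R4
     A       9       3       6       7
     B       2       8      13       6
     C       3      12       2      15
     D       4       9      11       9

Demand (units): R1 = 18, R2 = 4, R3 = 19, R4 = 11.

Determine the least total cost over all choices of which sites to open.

For any fixed open set, each tenant goes to its cheapest open site; total = fixed + service.
{C, D}: R1→C 3·18=54, R2→D 9·4=36, R3→C 2·19=38, R4→D 9·11=99. Service 227; fixed 239; total 466.
{D}: service 416 + fixed 56 = 472
{A, D}: service 275 + fixed 207 = 482
{A, B, C, D}: R1→B 2·18=36, R2→A 3·4=12, R3→C 2·19=38, R4→B 6·11=66. Service 152; fixed 525; total 677.
(All 15 nonempty subsets were checked; C and D is lowest.)

Minimum total cost: 466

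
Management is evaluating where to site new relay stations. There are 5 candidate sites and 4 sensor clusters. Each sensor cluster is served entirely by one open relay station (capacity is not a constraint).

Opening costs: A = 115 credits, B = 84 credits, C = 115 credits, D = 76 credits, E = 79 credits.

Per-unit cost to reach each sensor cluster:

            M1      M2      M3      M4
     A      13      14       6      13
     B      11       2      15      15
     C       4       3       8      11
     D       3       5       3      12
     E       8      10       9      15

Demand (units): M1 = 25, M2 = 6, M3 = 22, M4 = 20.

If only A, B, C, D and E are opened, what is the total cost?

Each sensor cluster is assigned to its cheapest site among the open ones.
{A, B, C, D, E}: M1→D 3·25=75, M2→B 2·6=12, M3→D 3·22=66, M4→C 11·20=220. Service 373; fixed 469; total 842.

Total cost: 842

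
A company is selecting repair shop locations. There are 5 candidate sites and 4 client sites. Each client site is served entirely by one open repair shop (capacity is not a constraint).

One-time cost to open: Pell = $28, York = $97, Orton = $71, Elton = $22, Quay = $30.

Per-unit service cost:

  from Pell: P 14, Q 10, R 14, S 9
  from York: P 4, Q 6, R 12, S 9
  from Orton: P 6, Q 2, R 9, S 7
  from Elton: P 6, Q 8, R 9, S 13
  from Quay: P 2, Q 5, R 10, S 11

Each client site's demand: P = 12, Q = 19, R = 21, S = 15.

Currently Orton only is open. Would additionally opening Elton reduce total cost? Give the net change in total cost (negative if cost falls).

No — net change +22 (cost rises by 22).

Current service cost with {Orton}: 404.
Adding Elton: each client site re-picks its cheapest; new service cost 404, saving 0.
Extra fixed cost: 22. Net change = 22 − 0 = 22.
(Totals: 475 → 497.)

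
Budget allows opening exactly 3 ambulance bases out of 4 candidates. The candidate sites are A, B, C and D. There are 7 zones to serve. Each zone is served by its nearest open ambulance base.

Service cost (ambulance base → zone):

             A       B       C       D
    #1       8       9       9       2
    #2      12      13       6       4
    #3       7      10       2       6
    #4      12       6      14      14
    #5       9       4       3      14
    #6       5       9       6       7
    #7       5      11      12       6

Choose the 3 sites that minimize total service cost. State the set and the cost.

With exactly 3 open, each zone uses its cheapest among the chosen.
{B, C, D}: #1→D 2, #2→D 4, #3→C 2, #4→B 6, #5→C 3, #6→C 6, #7→D 6. Service cost 29.
{A, B, D}: service cost 32
{A, C, D}: service cost 33
Among all 4 size-3 choices, {B, C, D} is lowest.

Choose B, C and D; total service cost 29.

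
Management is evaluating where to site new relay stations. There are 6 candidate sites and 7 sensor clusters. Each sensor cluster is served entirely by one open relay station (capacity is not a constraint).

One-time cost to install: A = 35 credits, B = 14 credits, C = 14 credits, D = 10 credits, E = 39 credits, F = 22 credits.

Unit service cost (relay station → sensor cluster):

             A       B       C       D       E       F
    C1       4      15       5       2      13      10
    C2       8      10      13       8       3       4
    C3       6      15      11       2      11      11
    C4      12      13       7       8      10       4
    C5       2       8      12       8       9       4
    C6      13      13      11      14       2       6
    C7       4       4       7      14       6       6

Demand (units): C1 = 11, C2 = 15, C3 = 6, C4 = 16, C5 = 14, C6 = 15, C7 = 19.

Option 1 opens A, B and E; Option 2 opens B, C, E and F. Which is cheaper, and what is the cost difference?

Option 1: {A, B, E}: C1→A 4·11=44, C2→E 3·15=45, C3→A 6·6=36, C4→E 10·16=160, C5→A 2·14=28, C6→E 2·15=30, C7→A 4·19=76. Service 419; fixed 88; total 507.
Option 2: {B, C, E, F}: C1→C 5·11=55, C2→E 3·15=45, C3→C 11·6=66, C4→F 4·16=64, C5→F 4·14=56, C6→E 2·15=30, C7→B 4·19=76. Service 392; fixed 89; total 481.
Difference: |507 − 481| = 26.

Option 2 is cheaper by 26.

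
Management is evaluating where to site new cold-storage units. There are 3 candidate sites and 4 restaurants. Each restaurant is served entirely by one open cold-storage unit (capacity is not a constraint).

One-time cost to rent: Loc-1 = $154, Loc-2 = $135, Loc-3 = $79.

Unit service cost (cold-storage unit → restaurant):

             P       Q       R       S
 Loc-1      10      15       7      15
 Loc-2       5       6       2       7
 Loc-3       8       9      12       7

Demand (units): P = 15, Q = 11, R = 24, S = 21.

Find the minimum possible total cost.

For any fixed open set, each restaurant goes to its cheapest open site; total = fixed + service.
{Loc-2}: P→Loc-2 5·15=75, Q→Loc-2 6·11=66, R→Loc-2 2·24=48, S→Loc-2 7·21=147. Service 336; fixed 135; total 471.
{Loc-2, Loc-3}: P→Loc-2 5·15=75, Q→Loc-2 6·11=66, R→Loc-2 2·24=48, S→Loc-2 7·21=147. Service 336; fixed 214; total 550.
{Loc-1, Loc-2}: P→Loc-2 5·15=75, Q→Loc-2 6·11=66, R→Loc-2 2·24=48, S→Loc-2 7·21=147. Service 336; fixed 289; total 625.
{Loc-1, Loc-2, Loc-3}: service 336 + fixed 368 = 704
No other subset beats 471.

Minimum total cost: 471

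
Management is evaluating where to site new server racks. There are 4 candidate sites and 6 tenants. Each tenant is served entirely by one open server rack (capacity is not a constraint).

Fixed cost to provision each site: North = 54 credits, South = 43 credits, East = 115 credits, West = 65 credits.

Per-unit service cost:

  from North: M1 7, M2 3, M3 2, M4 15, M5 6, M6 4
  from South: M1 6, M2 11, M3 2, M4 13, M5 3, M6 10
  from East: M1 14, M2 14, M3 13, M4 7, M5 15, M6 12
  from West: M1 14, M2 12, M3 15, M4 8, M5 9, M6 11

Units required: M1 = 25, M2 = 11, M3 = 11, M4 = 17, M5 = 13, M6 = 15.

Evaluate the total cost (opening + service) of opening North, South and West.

Total cost: 602

Each tenant is assigned to its cheapest site among the open ones.
{North, South, West}: M1→South 6·25=150, M2→North 3·11=33, M3→North 2·11=22, M4→West 8·17=136, M5→South 3·13=39, M6→North 4·15=60. Service 440; fixed 162; total 602.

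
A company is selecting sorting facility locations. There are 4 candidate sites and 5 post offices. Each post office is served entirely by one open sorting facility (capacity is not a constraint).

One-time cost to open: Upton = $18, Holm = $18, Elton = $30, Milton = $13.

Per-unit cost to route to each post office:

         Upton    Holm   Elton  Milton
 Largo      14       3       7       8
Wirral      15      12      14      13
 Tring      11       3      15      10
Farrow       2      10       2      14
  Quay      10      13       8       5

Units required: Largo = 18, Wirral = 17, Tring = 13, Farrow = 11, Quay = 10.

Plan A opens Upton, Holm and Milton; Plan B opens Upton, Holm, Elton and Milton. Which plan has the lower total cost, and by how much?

Plan A: {Upton, Holm, Milton}: Largo→Holm 3·18=54, Wirral→Holm 12·17=204, Tring→Holm 3·13=39, Farrow→Upton 2·11=22, Quay→Milton 5·10=50. Service 369; fixed 49; total 418.
Plan B: {Upton, Holm, Elton, Milton}: Largo→Holm 3·18=54, Wirral→Holm 12·17=204, Tring→Holm 3·13=39, Farrow→Upton 2·11=22, Quay→Milton 5·10=50. Service 369; fixed 79; total 448.
Difference: |418 − 448| = 30.

Plan A is cheaper by 30.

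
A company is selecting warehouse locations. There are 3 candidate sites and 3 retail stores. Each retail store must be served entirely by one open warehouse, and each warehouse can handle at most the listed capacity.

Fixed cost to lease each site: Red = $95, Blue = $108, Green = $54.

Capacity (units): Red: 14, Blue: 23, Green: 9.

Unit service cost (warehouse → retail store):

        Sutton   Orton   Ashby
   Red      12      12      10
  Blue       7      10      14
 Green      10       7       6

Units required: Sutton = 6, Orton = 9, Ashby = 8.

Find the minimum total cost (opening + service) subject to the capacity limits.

Open {Blue, Green}: Sutton→Blue 7·6=42, Orton→Blue 10·9=90, Ashby→Green 6·8=48.
Loads: Blue carries 15/23, Green carries 8/9. Service 180; fixed 162; total 342.
Next best feasible plan costs 352.

Minimum total cost: 342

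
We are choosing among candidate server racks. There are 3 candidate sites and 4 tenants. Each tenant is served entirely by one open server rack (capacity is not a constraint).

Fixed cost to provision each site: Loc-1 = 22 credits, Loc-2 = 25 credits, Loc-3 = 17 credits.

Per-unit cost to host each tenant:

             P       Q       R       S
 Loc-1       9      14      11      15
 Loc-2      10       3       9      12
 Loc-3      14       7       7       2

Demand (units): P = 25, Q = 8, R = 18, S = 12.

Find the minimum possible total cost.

Minimum total cost: 463

For any fixed open set, each tenant goes to its cheapest open site; total = fixed + service.
{Loc-1, Loc-2, Loc-3}: P→Loc-1 9·25=225, Q→Loc-2 3·8=24, R→Loc-3 7·18=126, S→Loc-3 2·12=24. Service 399; fixed 64; total 463.
{Loc-2, Loc-3}: P→Loc-2 10·25=250, Q→Loc-2 3·8=24, R→Loc-3 7·18=126, S→Loc-3 2·12=24. Service 424; fixed 42; total 466.
{Loc-1, Loc-3}: service 431 + fixed 39 = 470
{Loc-3}: service 556 + fixed 17 = 573
No other subset beats 463.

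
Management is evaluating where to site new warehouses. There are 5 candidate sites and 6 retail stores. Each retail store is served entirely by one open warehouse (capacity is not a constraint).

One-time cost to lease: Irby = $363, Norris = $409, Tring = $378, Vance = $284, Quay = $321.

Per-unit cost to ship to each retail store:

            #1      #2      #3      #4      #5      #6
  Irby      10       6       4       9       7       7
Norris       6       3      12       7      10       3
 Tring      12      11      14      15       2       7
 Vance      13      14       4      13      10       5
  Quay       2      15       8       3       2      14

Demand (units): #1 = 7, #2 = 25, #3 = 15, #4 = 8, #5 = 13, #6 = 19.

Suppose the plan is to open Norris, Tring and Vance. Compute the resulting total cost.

Each retail store is assigned to its cheapest site among the open ones.
{Norris, Tring, Vance}: #1→Norris 6·7=42, #2→Norris 3·25=75, #3→Vance 4·15=60, #4→Norris 7·8=56, #5→Tring 2·13=26, #6→Norris 3·19=57. Service 316; fixed 1071; total 1387.

Total cost: 1387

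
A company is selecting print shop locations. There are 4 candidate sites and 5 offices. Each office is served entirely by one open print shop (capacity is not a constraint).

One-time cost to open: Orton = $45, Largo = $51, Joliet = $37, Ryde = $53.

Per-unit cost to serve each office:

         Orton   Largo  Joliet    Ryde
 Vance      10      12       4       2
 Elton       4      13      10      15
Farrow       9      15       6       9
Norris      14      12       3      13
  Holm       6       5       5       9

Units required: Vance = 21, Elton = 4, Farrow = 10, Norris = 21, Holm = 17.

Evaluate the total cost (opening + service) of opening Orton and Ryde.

Each office is assigned to its cheapest site among the open ones.
{Orton, Ryde}: Vance→Ryde 2·21=42, Elton→Orton 4·4=16, Farrow→Orton 9·10=90, Norris→Ryde 13·21=273, Holm→Orton 6·17=102. Service 523; fixed 98; total 621.

Total cost: 621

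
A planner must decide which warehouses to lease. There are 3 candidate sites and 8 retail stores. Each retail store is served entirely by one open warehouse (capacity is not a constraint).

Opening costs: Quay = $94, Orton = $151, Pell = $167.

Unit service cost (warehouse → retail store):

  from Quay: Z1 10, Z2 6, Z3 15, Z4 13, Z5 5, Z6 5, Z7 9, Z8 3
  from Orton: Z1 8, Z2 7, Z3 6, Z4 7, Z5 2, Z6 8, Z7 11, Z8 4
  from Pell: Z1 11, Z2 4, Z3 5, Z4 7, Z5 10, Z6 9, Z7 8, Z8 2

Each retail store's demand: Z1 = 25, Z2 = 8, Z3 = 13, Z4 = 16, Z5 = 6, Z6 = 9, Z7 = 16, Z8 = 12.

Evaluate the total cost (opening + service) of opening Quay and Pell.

Each retail store is assigned to its cheapest site among the open ones.
{Quay, Pell}: Z1→Quay 10·25=250, Z2→Pell 4·8=32, Z3→Pell 5·13=65, Z4→Pell 7·16=112, Z5→Quay 5·6=30, Z6→Quay 5·9=45, Z7→Pell 8·16=128, Z8→Pell 2·12=24. Service 686; fixed 261; total 947.

Total cost: 947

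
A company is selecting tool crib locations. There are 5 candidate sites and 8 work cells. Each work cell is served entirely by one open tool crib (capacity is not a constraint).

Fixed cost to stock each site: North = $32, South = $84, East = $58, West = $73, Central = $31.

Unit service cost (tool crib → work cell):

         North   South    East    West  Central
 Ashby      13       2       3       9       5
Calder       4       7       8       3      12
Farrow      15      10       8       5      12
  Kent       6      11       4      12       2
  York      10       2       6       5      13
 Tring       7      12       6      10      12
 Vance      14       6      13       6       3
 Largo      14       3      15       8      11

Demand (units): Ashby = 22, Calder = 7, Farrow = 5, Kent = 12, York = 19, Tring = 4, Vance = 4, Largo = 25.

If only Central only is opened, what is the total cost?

Total cost: 891

Each work cell is assigned to its cheapest site among the open ones.
{Central}: Ashby→Central 5·22=110, Calder→Central 12·7=84, Farrow→Central 12·5=60, Kent→Central 2·12=24, York→Central 13·19=247, Tring→Central 12·4=48, Vance→Central 3·4=12, Largo→Central 11·25=275. Service 860; fixed 31; total 891.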